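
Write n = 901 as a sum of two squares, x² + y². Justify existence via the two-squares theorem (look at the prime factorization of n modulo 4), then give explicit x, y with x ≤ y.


Step 1: Factor n = 901 = 17 · 53.
Step 2: Check the mod-4 condition on each prime factor: 17 ≡ 1 (mod 4), exponent 1; 53 ≡ 1 (mod 4), exponent 1.
All primes ≡ 3 (mod 4) appear to even exponent (or don't appear), so by the two-squares theorem n IS expressible as a sum of two squares.
Step 3: Build a representation. Here n = 17 · 53 is a product of primes ≡ 1 (mod 4). Each prime p ≡ 1 (mod 4) is itself a sum of two squares; find a² by testing p − a² for a perfect square:
  17: 17 − 1² = 16 = 4² ⇒ 17 = 1² + 4².
  53: 53 − 1² = 52, 53 − 2² = 49 = 7² ⇒ 53 = 2² + 7².
  Combine using the Brahmagupta–Fibonacci identity (a² + b²)(c² + d²) = (ac − bd)² + (ad + bc)² = (ac + bd)² + (ad − bc)²:
  17 · 53 = 901: from (1² + 4²)(2² + 7²), take (1·2 − 4·7, 1·7 + 4·2) = (2 − 28, 7 + 8) = (-26, 15); dropping signs (only squares matter) gives (26, 15); check 26² + 15² = 676 + 225 = 901 ✓.
Step 4: Order so x ≤ y and verify: 15² + 26² = 225 + 676 = 901 = n. ✓

n = 901 = 15² + 26² (one valid representation with x ≤ y).


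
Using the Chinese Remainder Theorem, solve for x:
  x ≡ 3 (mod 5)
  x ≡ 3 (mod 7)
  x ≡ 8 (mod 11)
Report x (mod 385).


Moduli 5, 7, 11 are pairwise coprime; by CRT there is a unique solution modulo M = 5 · 7 · 11 = 385.
Solve pairwise, accumulating the modulus:
  Start with x ≡ 3 (mod 5).
  Combine with x ≡ 3 (mod 7): since gcd(5, 7) = 1, we get a unique residue mod 35.
    Write x = 3 + 5·t and substitute into x ≡ 3 (mod 7): 5·t ≡ 3 − 3 = 0 (mod 7).
    The inverse of 5 mod 7 is 3 (since 5·3 = 15 = 2·7 + 1), so t ≡ 3·0 = 0 ≡ 0 (mod 7).
    Then x = 3 + 5·0 = 3, valid modulo lcm(5, 7) = 35: x ≡ 3 (mod 35).
  Combine with x ≡ 8 (mod 11): since gcd(35, 11) = 1, we get a unique residue mod 385.
    Write x = 3 + 35·t and substitute into x ≡ 8 (mod 11): 35·t ≡ 8 − 3 = 5 (mod 11).
    Reduce coefficients mod 11: 2·t ≡ 5 (mod 11).
    The inverse of 2 mod 11 is 6 (since 2·6 = 12 = 1·11 + 1), so t ≡ 6·5 = 30 ≡ 8 (mod 11).
    Then x = 3 + 35·8 = 283, valid modulo lcm(35, 11) = 385: x ≡ 283 (mod 385).
Verify: 283 mod 5 = 3 ✓, 283 mod 7 = 3 ✓, 283 mod 11 = 8 ✓.

x ≡ 283 (mod 385).


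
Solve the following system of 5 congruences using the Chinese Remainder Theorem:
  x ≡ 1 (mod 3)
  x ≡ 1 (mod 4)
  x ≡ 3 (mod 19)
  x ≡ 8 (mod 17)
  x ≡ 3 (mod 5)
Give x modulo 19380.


Product of moduli M = 3 · 4 · 19 · 17 · 5 = 19380.
Merge one congruence at a time:
  Start: x ≡ 1 (mod 3).
  Combine with x ≡ 1 (mod 4); new modulus lcm = 12.
    Write x = 1 + 3·t and substitute into x ≡ 1 (mod 4): 3·t ≡ 1 − 1 = 0 (mod 4).
    The inverse of 3 mod 4 is 3 (since 3·3 = 9 = 2·4 + 1), so t ≡ 3·0 = 0 ≡ 0 (mod 4).
    Then x = 1 + 3·0 = 1, valid modulo lcm(3, 4) = 12: x ≡ 1 (mod 12).
  Combine with x ≡ 3 (mod 19); new modulus lcm = 228.
    Write x = 1 + 12·t and substitute into x ≡ 3 (mod 19): 12·t ≡ 3 − 1 = 2 (mod 19).
    The inverse of 12 mod 19 is 8 (since 12·8 = 96 = 5·19 + 1), so t ≡ 8·2 = 16 ≡ 16 (mod 19).
    Then x = 1 + 12·16 = 193, valid modulo lcm(12, 19) = 228: x ≡ 193 (mod 228).
  Combine with x ≡ 8 (mod 17); new modulus lcm = 3876.
    Write x = 193 + 228·t and substitute into x ≡ 8 (mod 17): 228·t ≡ 8 − 193 = -185 (mod 17).
    Reduce coefficients mod 17: 7·t ≡ 2 (mod 17).
    The inverse of 7 mod 17 is 5 (since 7·5 = 35 = 2·17 + 1), so t ≡ 5·2 = 10 ≡ 10 (mod 17).
    Then x = 193 + 228·10 = 2473, valid modulo lcm(228, 17) = 3876: x ≡ 2473 (mod 3876).
  Combine with x ≡ 3 (mod 5); new modulus lcm = 19380.
    Write x = 2473 + 3876·t and substitute into x ≡ 3 (mod 5): 3876·t ≡ 3 − 2473 = -2470 (mod 5).
    Reduce coefficients mod 5: 1·t ≡ 0 (mod 5).
    So t ≡ 0 (mod 5).
    Then x = 2473 + 3876·0 = 2473, valid modulo lcm(3876, 5) = 19380: x ≡ 2473 (mod 19380).
Verify against each original: 2473 mod 3 = 1, 2473 mod 4 = 1, 2473 mod 19 = 3, 2473 mod 17 = 8, 2473 mod 5 = 3.

x ≡ 2473 (mod 19380).


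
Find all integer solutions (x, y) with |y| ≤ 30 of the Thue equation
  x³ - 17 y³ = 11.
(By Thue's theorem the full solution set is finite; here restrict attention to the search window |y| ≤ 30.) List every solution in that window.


The equation is x³ - 17y³ = 11. For fixed y, x³ = 17·y³ + 11, so a solution requires the RHS to be a perfect cube.
Strategy: iterate y from -30 to 30, compute RHS = 17·y³ + 11, and check whether it is a (positive or negative) perfect cube.
Check small values of y:
  y = 0: RHS = 11 is not a perfect cube.
  y = 1: RHS = 28 is not a perfect cube.
  y = -1: RHS = -6 is not a perfect cube.
  y = 2: RHS = 147 is not a perfect cube.
  y = -2: RHS = -125 = (-5)³ ⇒ x = -5 works.
  y = 3: RHS = 470 is not a perfect cube.
  y = -3: RHS = -448 is not a perfect cube.
Continuing the search up to |y| = 30 finds no further solutions beyond those listed.
Collected solutions: (-5, -2).

Solutions (with |y| ≤ 30): (-5, -2).


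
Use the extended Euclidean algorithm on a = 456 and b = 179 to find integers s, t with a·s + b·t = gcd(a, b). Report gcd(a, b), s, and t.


Euclidean algorithm on (456, 179) — divide until remainder is 0:
  456 = 2 · 179 + 98
  179 = 1 · 98 + 81
  98 = 1 · 81 + 17
  81 = 4 · 17 + 13
  17 = 1 · 13 + 4
  13 = 3 · 4 + 1
  4 = 4 · 1 + 0
gcd(456, 179) = 1.
Track Bezout coefficients alongside the remainders: start with r₀ = 456 = a·1 + b·0 (s = 1, t = 0) and r₁ = 179 = a·0 + b·1 (s = 0, t = 1); each new remainder r_{k+1} = r_{k-1} − q_k·r_k inherits s_{k+1} = s_{k-1} − q_k·s_k, t_{k+1} = t_{k-1} − q_k·t_k, so r_k = a·s_k + b·t_k at every step:
  q = 2: r = 98, s = 1 − 2·0 = 1, t = 0 − 2·1 = -2  (check: 456·1 + 179·(-2) = 98)
  q = 1: r = 81, s = 0 − 1·1 = -1, t = 1 − 1·(-2) = 3  (check: 456·(-1) + 179·3 = 81)
  q = 1: r = 17, s = 1 − 1·(-1) = 2, t = -2 − 1·3 = -5  (check: 456·2 + 179·(-5) = 17)
  q = 4: r = 13, s = -1 − 4·2 = -9, t = 3 − 4·(-5) = 23  (check: 456·(-9) + 179·23 = 13)
  q = 1: r = 4, s = 2 − 1·(-9) = 11, t = -5 − 1·23 = -28  (check: 456·11 + 179·(-28) = 4)
  q = 3: r = 1, s = -9 − 3·11 = -42, t = 23 − 3·(-28) = 107  (check: 456·(-42) + 179·107 = 1)
The row with r = 1 (the gcd) gives the Bezout coefficients s = -42, t = 107.
Result: 456 · (-42) + 179 · (107) = 1.

gcd(456, 179) = 1; s = -42, t = 107 (check: 456·(-42) + 179·107 = 1).


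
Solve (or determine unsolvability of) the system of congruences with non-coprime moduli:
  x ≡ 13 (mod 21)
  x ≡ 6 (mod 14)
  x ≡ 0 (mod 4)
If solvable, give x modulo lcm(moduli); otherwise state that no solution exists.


Moduli 21, 14, 4 are not pairwise coprime, so CRT works modulo lcm(m_i) when all pairwise compatibility conditions hold.
Pairwise compatibility: gcd(m_i, m_j) must divide a_i - a_j for every pair.
Merge one congruence at a time:
  Start: x ≡ 13 (mod 21).
  Combine with x ≡ 6 (mod 14): gcd(21, 14) = 7; 6 - 13 = -7, which IS divisible by 7, so compatible.
    Write x = 13 + 21·t and substitute into x ≡ 6 (mod 14): 21·t ≡ 6 − 13 = -7 (mod 14).
    Divide the congruence (and modulus) by g = 7: 3·t ≡ -1 (mod 2).
    Reduce coefficients mod 2: 1·t ≡ 1 (mod 2).
    So t ≡ 1 (mod 2).
    Then x = 13 + 21·1 = 34, valid modulo lcm(21, 14) = 42: x ≡ 34 (mod 42).
  Combine with x ≡ 0 (mod 4): gcd(42, 4) = 2; 0 - 34 = -34, which IS divisible by 2, so compatible.
    Write x = 34 + 42·t and substitute into x ≡ 0 (mod 4): 42·t ≡ 0 − 34 = -34 (mod 4).
    Divide the congruence (and modulus) by g = 2: 21·t ≡ -17 (mod 2).
    Reduce coefficients mod 2: 1·t ≡ 1 (mod 2).
    So t ≡ 1 (mod 2).
    Then x = 34 + 42·1 = 76, valid modulo lcm(42, 4) = 84: x ≡ 76 (mod 84).
Verify: 76 mod 21 = 13, 76 mod 14 = 6, 76 mod 4 = 0.

x ≡ 76 (mod 84).


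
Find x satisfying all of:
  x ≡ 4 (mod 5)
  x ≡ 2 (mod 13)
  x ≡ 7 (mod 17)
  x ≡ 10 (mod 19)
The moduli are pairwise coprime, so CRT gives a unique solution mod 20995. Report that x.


Product of moduli M = 5 · 13 · 17 · 19 = 20995.
Merge one congruence at a time:
  Start: x ≡ 4 (mod 5).
  Combine with x ≡ 2 (mod 13); new modulus lcm = 65.
    Write x = 4 + 5·t and substitute into x ≡ 2 (mod 13): 5·t ≡ 2 − 4 = -2 (mod 13).
    Reduce coefficients mod 13: 5·t ≡ 11 (mod 13).
    The inverse of 5 mod 13 is 8 (since 5·8 = 40 = 3·13 + 1), so t ≡ 8·11 = 88 ≡ 10 (mod 13).
    Then x = 4 + 5·10 = 54, valid modulo lcm(5, 13) = 65: x ≡ 54 (mod 65).
  Combine with x ≡ 7 (mod 17); new modulus lcm = 1105.
    Write x = 54 + 65·t and substitute into x ≡ 7 (mod 17): 65·t ≡ 7 − 54 = -47 (mod 17).
    Reduce coefficients mod 17: 14·t ≡ 4 (mod 17).
    The inverse of 14 mod 17 is 11 (since 14·11 = 154 = 9·17 + 1), so t ≡ 11·4 = 44 ≡ 10 (mod 17).
    Then x = 54 + 65·10 = 704, valid modulo lcm(65, 17) = 1105: x ≡ 704 (mod 1105).
  Combine with x ≡ 10 (mod 19); new modulus lcm = 20995.
    Write x = 704 + 1105·t and substitute into x ≡ 10 (mod 19): 1105·t ≡ 10 − 704 = -694 (mod 19).
    Reduce coefficients mod 19: 3·t ≡ 9 (mod 19).
    The inverse of 3 mod 19 is 13 (since 3·13 = 39 = 2·19 + 1), so t ≡ 13·9 = 117 ≡ 3 (mod 19).
    Then x = 704 + 1105·3 = 4019, valid modulo lcm(1105, 19) = 20995: x ≡ 4019 (mod 20995).
Verify against each original: 4019 mod 5 = 4, 4019 mod 13 = 2, 4019 mod 17 = 7, 4019 mod 19 = 10.

x ≡ 4019 (mod 20995).


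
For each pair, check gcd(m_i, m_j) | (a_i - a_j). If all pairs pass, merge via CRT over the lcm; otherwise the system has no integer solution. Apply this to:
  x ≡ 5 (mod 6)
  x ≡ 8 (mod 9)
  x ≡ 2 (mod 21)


Moduli 6, 9, 21 are not pairwise coprime, so CRT works modulo lcm(m_i) when all pairwise compatibility conditions hold.
Pairwise compatibility: gcd(m_i, m_j) must divide a_i - a_j for every pair.
Merge one congruence at a time:
  Start: x ≡ 5 (mod 6).
  Combine with x ≡ 8 (mod 9): gcd(6, 9) = 3; 8 - 5 = 3, which IS divisible by 3, so compatible.
    Write x = 5 + 6·t and substitute into x ≡ 8 (mod 9): 6·t ≡ 8 − 5 = 3 (mod 9).
    Divide the congruence (and modulus) by g = 3: 2·t ≡ 1 (mod 3).
    The inverse of 2 mod 3 is 2 (since 2·2 = 4 = 1·3 + 1), so t ≡ 2·1 = 2 ≡ 2 (mod 3).
    Then x = 5 + 6·2 = 17, valid modulo lcm(6, 9) = 18: x ≡ 17 (mod 18).
  Combine with x ≡ 2 (mod 21): gcd(18, 21) = 3; 2 - 17 = -15, which IS divisible by 3, so compatible.
    Write x = 17 + 18·t and substitute into x ≡ 2 (mod 21): 18·t ≡ 2 − 17 = -15 (mod 21).
    Divide the congruence (and modulus) by g = 3: 6·t ≡ -5 (mod 7).
    Reduce coefficients mod 7: 6·t ≡ 2 (mod 7).
    The inverse of 6 mod 7 is 6 (since 6·6 = 36 = 5·7 + 1), so t ≡ 6·2 = 12 ≡ 5 (mod 7).
    Then x = 17 + 18·5 = 107, valid modulo lcm(18, 21) = 126: x ≡ 107 (mod 126).
Verify: 107 mod 6 = 5, 107 mod 9 = 8, 107 mod 21 = 2.

x ≡ 107 (mod 126).


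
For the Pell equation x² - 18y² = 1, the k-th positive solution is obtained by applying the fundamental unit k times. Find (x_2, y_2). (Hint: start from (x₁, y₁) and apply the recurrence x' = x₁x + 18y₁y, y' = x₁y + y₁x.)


Step 1: Find the fundamental solution (x₁, y₁) of x² - 18y² = 1.
  Expand √18 as a continued fraction. a₀ = ⌊√18⌋ = 4; iterate m_{k+1} = d_k·a_k − m_k, d_{k+1} = (18 − m_{k+1}²)/d_k, a_{k+1} = ⌊(a₀ + m_{k+1})/d_{k+1}⌋ (starting m₀ = 0, d₀ = 1), with convergents p_k = a_k·p_{k-1} + p_{k-2}, q_k = a_k·q_{k-1} + q_{k-2} (p₋₁ = 1, q₋₁ = 0):
  k = 0: a₀ = 4; p₀/q₀ = 4/1; p₀² − 18·q₀² = 16 − 18 = -2.
  k = 1: m = 4, d = 2, a = ⌊(4 + 4)/2⌋ = 4; p/q = (4·4 + 1)/(4·1 + 0) = 17/4; p² − 18·q² = 289 − 288 = 1.
  The first convergent with p² − 18·q² = 1 gives the fundamental solution (x₁, y₁) = (17, 4).
Step 2: Apply the recurrence (x_{n+1}, y_{n+1}) = (x₁x_n + 18y₁y_n, x₁y_n + y₁x_n) repeatedly.
  From (x_1, y_1) = (17, 4): x_2 = 17·17 + 18·4·4 = 577; y_2 = 17·4 + 4·17 = 136.
Step 3: Verify x_2² - 18·y_2² = 332929 - 332928 = 1 (should be 1). ✓

(x_1, y_1) = (17, 4); (x_2, y_2) = (577, 136).


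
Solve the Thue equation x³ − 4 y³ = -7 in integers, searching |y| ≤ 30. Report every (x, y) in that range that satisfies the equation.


The equation is x³ - 4y³ = -7. For fixed y, x³ = 4·y³ − 7, so a solution requires the RHS to be a perfect cube.
Strategy: iterate y from -30 to 30, compute RHS = 4·y³ − 7, and check whether it is a (positive or negative) perfect cube.
Check small values of y:
  y = 0: RHS = -7 is not a perfect cube.
  y = 1: RHS = -3 is not a perfect cube.
  y = -1: RHS = -11 is not a perfect cube.
  y = 2: RHS = 25 is not a perfect cube.
  y = -2: RHS = -39 is not a perfect cube.
  y = 3: RHS = 101 is not a perfect cube.
  y = -3: RHS = -115 is not a perfect cube.
Continuing the search up to |y| = 30 finds no solutions either.
No (x, y) in the scanned range satisfies the equation.

No integer solutions with |y| ≤ 30.


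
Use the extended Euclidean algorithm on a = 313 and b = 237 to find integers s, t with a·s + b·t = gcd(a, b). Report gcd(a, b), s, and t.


Euclidean algorithm on (313, 237) — divide until remainder is 0:
  313 = 1 · 237 + 76
  237 = 3 · 76 + 9
  76 = 8 · 9 + 4
  9 = 2 · 4 + 1
  4 = 4 · 1 + 0
gcd(313, 237) = 1.
Track Bezout coefficients alongside the remainders: start with r₀ = 313 = a·1 + b·0 (s = 1, t = 0) and r₁ = 237 = a·0 + b·1 (s = 0, t = 1); each new remainder r_{k+1} = r_{k-1} − q_k·r_k inherits s_{k+1} = s_{k-1} − q_k·s_k, t_{k+1} = t_{k-1} − q_k·t_k, so r_k = a·s_k + b·t_k at every step:
  q = 1: r = 76, s = 1 − 1·0 = 1, t = 0 − 1·1 = -1  (check: 313·1 + 237·(-1) = 76)
  q = 3: r = 9, s = 0 − 3·1 = -3, t = 1 − 3·(-1) = 4  (check: 313·(-3) + 237·4 = 9)
  q = 8: r = 4, s = 1 − 8·(-3) = 25, t = -1 − 8·4 = -33  (check: 313·25 + 237·(-33) = 4)
  q = 2: r = 1, s = -3 − 2·25 = -53, t = 4 − 2·(-33) = 70  (check: 313·(-53) + 237·70 = 1)
The row with r = 1 (the gcd) gives the Bezout coefficients s = -53, t = 70.
Result: 313 · (-53) + 237 · (70) = 1.

gcd(313, 237) = 1; s = -53, t = 70 (check: 313·(-53) + 237·70 = 1).


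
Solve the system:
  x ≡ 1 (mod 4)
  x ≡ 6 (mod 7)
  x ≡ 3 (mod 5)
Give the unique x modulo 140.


Moduli 4, 7, 5 are pairwise coprime; by CRT there is a unique solution modulo M = 4 · 7 · 5 = 140.
Solve pairwise, accumulating the modulus:
  Start with x ≡ 1 (mod 4).
  Combine with x ≡ 6 (mod 7): since gcd(4, 7) = 1, we get a unique residue mod 28.
    Write x = 1 + 4·t and substitute into x ≡ 6 (mod 7): 4·t ≡ 6 − 1 = 5 (mod 7).
    The inverse of 4 mod 7 is 2 (since 4·2 = 8 = 1·7 + 1), so t ≡ 2·5 = 10 ≡ 3 (mod 7).
    Then x = 1 + 4·3 = 13, valid modulo lcm(4, 7) = 28: x ≡ 13 (mod 28).
  Combine with x ≡ 3 (mod 5): since gcd(28, 5) = 1, we get a unique residue mod 140.
    Write x = 13 + 28·t and substitute into x ≡ 3 (mod 5): 28·t ≡ 3 − 13 = -10 (mod 5).
    Reduce coefficients mod 5: 3·t ≡ 0 (mod 5).
    The inverse of 3 mod 5 is 2 (since 3·2 = 6 = 1·5 + 1), so t ≡ 2·0 = 0 ≡ 0 (mod 5).
    Then x = 13 + 28·0 = 13, valid modulo lcm(28, 5) = 140: x ≡ 13 (mod 140).
Verify: 13 mod 4 = 1 ✓, 13 mod 7 = 6 ✓, 13 mod 5 = 3 ✓.

x ≡ 13 (mod 140).


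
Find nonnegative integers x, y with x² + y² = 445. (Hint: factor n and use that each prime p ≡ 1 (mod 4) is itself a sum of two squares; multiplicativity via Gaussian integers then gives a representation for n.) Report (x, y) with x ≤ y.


Step 1: Factor n = 445 = 5 · 89.
Step 2: Check the mod-4 condition on each prime factor: 5 ≡ 1 (mod 4), exponent 1; 89 ≡ 1 (mod 4), exponent 1.
All primes ≡ 3 (mod 4) appear to even exponent (or don't appear), so by the two-squares theorem n IS expressible as a sum of two squares.
Step 3: Build a representation. Here n = 5 · 89 is a product of primes ≡ 1 (mod 4). Each prime p ≡ 1 (mod 4) is itself a sum of two squares; find a² by testing p − a² for a perfect square:
  5: 5 − 1² = 4 = 2² ⇒ 5 = 1² + 2².
  89: 89 − 1² = 88, 89 − 2² = 85, 89 − 3² = 80, 89 − 4² = 73, 89 − 5² = 64 = 8² ⇒ 89 = 5² + 8².
  Combine using the Brahmagupta–Fibonacci identity (a² + b²)(c² + d²) = (ac − bd)² + (ad + bc)² = (ac + bd)² + (ad − bc)²:
  5 · 89 = 445: from (1² + 2²)(5² + 8²), take (1·5 − 2·8, 1·8 + 2·5) = (5 − 16, 8 + 10) = (-11, 18); dropping signs (only squares matter) gives (11, 18); check 11² + 18² = 121 + 324 = 445 ✓.
Step 4: Order so x ≤ y and verify: 11² + 18² = 121 + 324 = 445 = n. ✓

n = 445 = 11² + 18² (one valid representation with x ≤ y).


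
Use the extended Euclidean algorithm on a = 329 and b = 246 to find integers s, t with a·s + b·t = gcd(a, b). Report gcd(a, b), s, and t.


Euclidean algorithm on (329, 246) — divide until remainder is 0:
  329 = 1 · 246 + 83
  246 = 2 · 83 + 80
  83 = 1 · 80 + 3
  80 = 26 · 3 + 2
  3 = 1 · 2 + 1
  2 = 2 · 1 + 0
gcd(329, 246) = 1.
Track Bezout coefficients alongside the remainders: start with r₀ = 329 = a·1 + b·0 (s = 1, t = 0) and r₁ = 246 = a·0 + b·1 (s = 0, t = 1); each new remainder r_{k+1} = r_{k-1} − q_k·r_k inherits s_{k+1} = s_{k-1} − q_k·s_k, t_{k+1} = t_{k-1} − q_k·t_k, so r_k = a·s_k + b·t_k at every step:
  q = 1: r = 83, s = 1 − 1·0 = 1, t = 0 − 1·1 = -1  (check: 329·1 + 246·(-1) = 83)
  q = 2: r = 80, s = 0 − 2·1 = -2, t = 1 − 2·(-1) = 3  (check: 329·(-2) + 246·3 = 80)
  q = 1: r = 3, s = 1 − 1·(-2) = 3, t = -1 − 1·3 = -4  (check: 329·3 + 246·(-4) = 3)
  q = 26: r = 2, s = -2 − 26·3 = -80, t = 3 − 26·(-4) = 107  (check: 329·(-80) + 246·107 = 2)
  q = 1: r = 1, s = 3 − 1·(-80) = 83, t = -4 − 1·107 = -111  (check: 329·83 + 246·(-111) = 1)
The row with r = 1 (the gcd) gives the Bezout coefficients s = 83, t = -111.
Result: 329 · (83) + 246 · (-111) = 1.

gcd(329, 246) = 1; s = 83, t = -111 (check: 329·83 + 246·(-111) = 1).


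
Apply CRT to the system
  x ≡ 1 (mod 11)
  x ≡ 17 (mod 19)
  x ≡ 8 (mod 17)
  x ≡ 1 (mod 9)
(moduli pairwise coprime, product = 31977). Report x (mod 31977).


Product of moduli M = 11 · 19 · 17 · 9 = 31977.
Merge one congruence at a time:
  Start: x ≡ 1 (mod 11).
  Combine with x ≡ 17 (mod 19); new modulus lcm = 209.
    Write x = 1 + 11·t and substitute into x ≡ 17 (mod 19): 11·t ≡ 17 − 1 = 16 (mod 19).
    The inverse of 11 mod 19 is 7 (since 11·7 = 77 = 4·19 + 1), so t ≡ 7·16 = 112 ≡ 17 (mod 19).
    Then x = 1 + 11·17 = 188, valid modulo lcm(11, 19) = 209: x ≡ 188 (mod 209).
  Combine with x ≡ 8 (mod 17); new modulus lcm = 3553.
    Write x = 188 + 209·t and substitute into x ≡ 8 (mod 17): 209·t ≡ 8 − 188 = -180 (mod 17).
    Reduce coefficients mod 17: 5·t ≡ 7 (mod 17).
    The inverse of 5 mod 17 is 7 (since 5·7 = 35 = 2·17 + 1), so t ≡ 7·7 = 49 ≡ 15 (mod 17).
    Then x = 188 + 209·15 = 3323, valid modulo lcm(209, 17) = 3553: x ≡ 3323 (mod 3553).
  Combine with x ≡ 1 (mod 9); new modulus lcm = 31977.
    Write x = 3323 + 3553·t and substitute into x ≡ 1 (mod 9): 3553·t ≡ 1 − 3323 = -3322 (mod 9).
    Reduce coefficients mod 9: 7·t ≡ 8 (mod 9).
    The inverse of 7 mod 9 is 4 (since 7·4 = 28 = 3·9 + 1), so t ≡ 4·8 = 32 ≡ 5 (mod 9).
    Then x = 3323 + 3553·5 = 21088, valid modulo lcm(3553, 9) = 31977: x ≡ 21088 (mod 31977).
Verify against each original: 21088 mod 11 = 1, 21088 mod 19 = 17, 21088 mod 17 = 8, 21088 mod 9 = 1.

x ≡ 21088 (mod 31977).


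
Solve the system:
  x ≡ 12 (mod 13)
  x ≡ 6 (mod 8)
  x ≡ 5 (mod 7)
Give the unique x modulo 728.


Moduli 13, 8, 7 are pairwise coprime; by CRT there is a unique solution modulo M = 13 · 8 · 7 = 728.
Solve pairwise, accumulating the modulus:
  Start with x ≡ 12 (mod 13).
  Combine with x ≡ 6 (mod 8): since gcd(13, 8) = 1, we get a unique residue mod 104.
    Write x = 12 + 13·t and substitute into x ≡ 6 (mod 8): 13·t ≡ 6 − 12 = -6 (mod 8).
    Reduce coefficients mod 8: 5·t ≡ 2 (mod 8).
    The inverse of 5 mod 8 is 5 (since 5·5 = 25 = 3·8 + 1), so t ≡ 5·2 = 10 ≡ 2 (mod 8).
    Then x = 12 + 13·2 = 38, valid modulo lcm(13, 8) = 104: x ≡ 38 (mod 104).
  Combine with x ≡ 5 (mod 7): since gcd(104, 7) = 1, we get a unique residue mod 728.
    Write x = 38 + 104·t and substitute into x ≡ 5 (mod 7): 104·t ≡ 5 − 38 = -33 (mod 7).
    Reduce coefficients mod 7: 6·t ≡ 2 (mod 7).
    The inverse of 6 mod 7 is 6 (since 6·6 = 36 = 5·7 + 1), so t ≡ 6·2 = 12 ≡ 5 (mod 7).
    Then x = 38 + 104·5 = 558, valid modulo lcm(104, 7) = 728: x ≡ 558 (mod 728).
Verify: 558 mod 13 = 12 ✓, 558 mod 8 = 6 ✓, 558 mod 7 = 5 ✓.

x ≡ 558 (mod 728).


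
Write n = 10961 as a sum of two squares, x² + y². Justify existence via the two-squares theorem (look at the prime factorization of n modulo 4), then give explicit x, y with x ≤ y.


Step 1: Factor n = 10961 = 97 · 113.
Step 2: Check the mod-4 condition on each prime factor: 97 ≡ 1 (mod 4), exponent 1; 113 ≡ 1 (mod 4), exponent 1.
All primes ≡ 3 (mod 4) appear to even exponent (or don't appear), so by the two-squares theorem n IS expressible as a sum of two squares.
Step 3: Build a representation. Here n = 97 · 113 is a product of primes ≡ 1 (mod 4). Each prime p ≡ 1 (mod 4) is itself a sum of two squares; find a² by testing p − a² for a perfect square:
  97: 97 − 1² = 96, 97 − 2² = 93, 97 − 3² = 88, 97 − 4² = 81 = 9² ⇒ 97 = 4² + 9².
  113: 113 − 1² = 112, 113 − 2² = 109, 113 − 3² = 104, 113 − 4² = 97, 113 − 5² = 88, 113 − 6² = 77, 113 − 7² = 64 = 8² ⇒ 113 = 7² + 8².
  Combine using the Brahmagupta–Fibonacci identity (a² + b²)(c² + d²) = (ac − bd)² + (ad + bc)² = (ac + bd)² + (ad − bc)²:
  97 · 113 = 10961: from (4² + 9²)(7² + 8²), take (4·7 − 9·8, 4·8 + 9·7) = (28 − 72, 32 + 63) = (-44, 95); dropping signs (only squares matter) gives (44, 95); check 44² + 95² = 1936 + 9025 = 10961 ✓.
Step 4: Order so x ≤ y and verify: 44² + 95² = 1936 + 9025 = 10961 = n. ✓

n = 10961 = 44² + 95² (one valid representation with x ≤ y).


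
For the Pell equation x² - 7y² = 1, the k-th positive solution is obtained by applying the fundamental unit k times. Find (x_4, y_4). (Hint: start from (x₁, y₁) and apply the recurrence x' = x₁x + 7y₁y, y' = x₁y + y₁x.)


Step 1: Find the fundamental solution (x₁, y₁) of x² - 7y² = 1.
  Expand √7 as a continued fraction. a₀ = ⌊√7⌋ = 2; iterate m_{k+1} = d_k·a_k − m_k, d_{k+1} = (7 − m_{k+1}²)/d_k, a_{k+1} = ⌊(a₀ + m_{k+1})/d_{k+1}⌋ (starting m₀ = 0, d₀ = 1), with convergents p_k = a_k·p_{k-1} + p_{k-2}, q_k = a_k·q_{k-1} + q_{k-2} (p₋₁ = 1, q₋₁ = 0):
  k = 0: a₀ = 2; p₀/q₀ = 2/1; p₀² − 7·q₀² = 4 − 7 = -3.
  k = 1: m = 2, d = 3, a = ⌊(2 + 2)/3⌋ = 1; p/q = (1·2 + 1)/(1·1 + 0) = 3/1; p² − 7·q² = 9 − 7 = 2.
  k = 2: m = 1, d = 2, a = ⌊(2 + 1)/2⌋ = 1; p/q = (1·3 + 2)/(1·1 + 1) = 5/2; p² − 7·q² = 25 − 28 = -3.
  k = 3: m = 1, d = 3, a = ⌊(2 + 1)/3⌋ = 1; p/q = (1·5 + 3)/(1·2 + 1) = 8/3; p² − 7·q² = 64 − 63 = 1.
  The first convergent with p² − 7·q² = 1 gives the fundamental solution (x₁, y₁) = (8, 3).
Step 2: Apply the recurrence (x_{n+1}, y_{n+1}) = (x₁x_n + 7y₁y_n, x₁y_n + y₁x_n) repeatedly.
  From (x_1, y_1) = (8, 3): x_2 = 8·8 + 7·3·3 = 127; y_2 = 8·3 + 3·8 = 48.
  From (x_2, y_2) = (127, 48): x_3 = 8·127 + 7·3·48 = 2024; y_3 = 8·48 + 3·127 = 765.
  From (x_3, y_3) = (2024, 765): x_4 = 8·2024 + 7·3·765 = 32257; y_4 = 8·765 + 3·2024 = 12192.
Step 3: Verify x_4² - 7·y_4² = 1040514049 - 1040514048 = 1 (should be 1). ✓

(x_1, y_1) = (8, 3); (x_4, y_4) = (32257, 12192).


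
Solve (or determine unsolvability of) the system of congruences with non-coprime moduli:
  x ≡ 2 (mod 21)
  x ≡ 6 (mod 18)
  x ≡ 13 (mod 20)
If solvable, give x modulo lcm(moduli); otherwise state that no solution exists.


Moduli 21, 18, 20 are not pairwise coprime, so CRT works modulo lcm(m_i) when all pairwise compatibility conditions hold.
Pairwise compatibility: gcd(m_i, m_j) must divide a_i - a_j for every pair.
Merge one congruence at a time:
  Start: x ≡ 2 (mod 21).
  Combine with x ≡ 6 (mod 18): gcd(21, 18) = 3, and 6 - 2 = 4 is NOT divisible by 3.
    ⇒ system is inconsistent (no integer solution).

No solution (the system is inconsistent).


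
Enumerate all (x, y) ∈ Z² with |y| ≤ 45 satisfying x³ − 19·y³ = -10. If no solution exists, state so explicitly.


The equation is x³ - 19y³ = -10. For fixed y, x³ = 19·y³ − 10, so a solution requires the RHS to be a perfect cube.
Strategy: iterate y from -45 to 45, compute RHS = 19·y³ − 10, and check whether it is a (positive or negative) perfect cube.
Check small values of y:
  y = 0: RHS = -10 is not a perfect cube.
  y = 1: RHS = 9 is not a perfect cube.
  y = -1: RHS = -29 is not a perfect cube.
  y = 2: RHS = 142 is not a perfect cube.
  y = -2: RHS = -162 is not a perfect cube.
  y = 3: RHS = 503 is not a perfect cube.
  y = -3: RHS = -523 is not a perfect cube.
Continuing the search up to |y| = 45 finds no solutions either.
No (x, y) in the scanned range satisfies the equation.

No integer solutions with |y| ≤ 45.


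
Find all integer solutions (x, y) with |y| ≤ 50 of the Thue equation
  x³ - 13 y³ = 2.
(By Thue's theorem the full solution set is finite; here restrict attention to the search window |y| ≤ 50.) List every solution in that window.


The equation is x³ - 13y³ = 2. For fixed y, x³ = 13·y³ + 2, so a solution requires the RHS to be a perfect cube.
Strategy: iterate y from -50 to 50, compute RHS = 13·y³ + 2, and check whether it is a (positive or negative) perfect cube.
Check small values of y:
  y = 0: RHS = 2 is not a perfect cube.
  y = 1: RHS = 15 is not a perfect cube.
  y = -1: RHS = -11 is not a perfect cube.
  y = 2: RHS = 106 is not a perfect cube.
  y = -2: RHS = -102 is not a perfect cube.
  y = 3: RHS = 353 is not a perfect cube.
  y = -3: RHS = -349 is not a perfect cube.
Continuing the search up to |y| = 50 finds no solutions either.
No (x, y) in the scanned range satisfies the equation.

No integer solutions with |y| ≤ 50.


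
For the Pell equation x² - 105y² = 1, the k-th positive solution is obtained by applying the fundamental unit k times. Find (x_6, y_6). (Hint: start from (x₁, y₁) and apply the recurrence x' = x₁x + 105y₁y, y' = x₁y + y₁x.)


Step 1: Find the fundamental solution (x₁, y₁) of x² - 105y² = 1.
  Expand √105 as a continued fraction. a₀ = ⌊√105⌋ = 10; iterate m_{k+1} = d_k·a_k − m_k, d_{k+1} = (105 − m_{k+1}²)/d_k, a_{k+1} = ⌊(a₀ + m_{k+1})/d_{k+1}⌋ (starting m₀ = 0, d₀ = 1), with convergents p_k = a_k·p_{k-1} + p_{k-2}, q_k = a_k·q_{k-1} + q_{k-2} (p₋₁ = 1, q₋₁ = 0):
  k = 0: a₀ = 10; p₀/q₀ = 10/1; p₀² − 105·q₀² = 100 − 105 = -5.
  k = 1: m = 10, d = 5, a = ⌊(10 + 10)/5⌋ = 4; p/q = (4·10 + 1)/(4·1 + 0) = 41/4; p² − 105·q² = 1681 − 1680 = 1.
  The first convergent with p² − 105·q² = 1 gives the fundamental solution (x₁, y₁) = (41, 4).
Step 2: Apply the recurrence (x_{n+1}, y_{n+1}) = (x₁x_n + 105y₁y_n, x₁y_n + y₁x_n) repeatedly.
  From (x_1, y_1) = (41, 4): x_2 = 41·41 + 105·4·4 = 3361; y_2 = 41·4 + 4·41 = 328.
  From (x_2, y_2) = (3361, 328): x_3 = 41·3361 + 105·4·328 = 275561; y_3 = 41·328 + 4·3361 = 26892.
  From (x_3, y_3) = (275561, 26892): x_4 = 41·275561 + 105·4·26892 = 22592641; y_4 = 41·26892 + 4·275561 = 2204816.
  From (x_4, y_4) = (22592641, 2204816): x_5 = 41·22592641 + 105·4·2204816 = 1852321001; y_5 = 41·2204816 + 4·22592641 = 180768020.
  From (x_5, y_5) = (1852321001, 180768020): x_6 = 41·1852321001 + 105·4·180768020 = 151867729441; y_6 = 41·180768020 + 4·1852321001 = 14820772824.
Step 3: Verify x_6² - 105·y_6² = 23063807245564778172481 - 23063807245564778172480 = 1 (should be 1). ✓

(x_1, y_1) = (41, 4); (x_6, y_6) = (151867729441, 14820772824).


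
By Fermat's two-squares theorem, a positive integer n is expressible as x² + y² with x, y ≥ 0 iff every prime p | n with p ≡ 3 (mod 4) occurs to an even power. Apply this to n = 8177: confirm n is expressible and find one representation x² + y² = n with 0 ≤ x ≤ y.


Step 1: Factor n = 8177 = 13 · 17 · 37.
Step 2: Check the mod-4 condition on each prime factor: 13 ≡ 1 (mod 4), exponent 1; 17 ≡ 1 (mod 4), exponent 1; 37 ≡ 1 (mod 4), exponent 1.
All primes ≡ 3 (mod 4) appear to even exponent (or don't appear), so by the two-squares theorem n IS expressible as a sum of two squares.
Step 3: Build a representation. Here n = 13 · 17 · 37 is a product of primes ≡ 1 (mod 4). Each prime p ≡ 1 (mod 4) is itself a sum of two squares; find a² by testing p − a² for a perfect square:
  13: 13 − 1² = 12, 13 − 2² = 9 = 3² ⇒ 13 = 2² + 3².
  17: 17 − 1² = 16 = 4² ⇒ 17 = 1² + 4².
  37: 37 − 1² = 36 = 6² ⇒ 37 = 1² + 6².
  Combine using the Brahmagupta–Fibonacci identity (a² + b²)(c² + d²) = (ac − bd)² + (ad + bc)² = (ac + bd)² + (ad − bc)²:
  13 · 17 = 221: from (2² + 3²)(1² + 4²), take (2·1 − 3·4, 2·4 + 3·1) = (2 − 12, 8 + 3) = (-10, 11); dropping signs (only squares matter) gives (10, 11); check 10² + 11² = 100 + 121 = 221 ✓.
  221 · 37 = 8177: from (10² + 11²)(1² + 6²), take (10·1 − 11·6, 10·6 + 11·1) = (10 − 66, 60 + 11) = (-56, 71); dropping signs (only squares matter) gives (56, 71); check 56² + 71² = 3136 + 5041 = 8177 ✓.
Step 4: Order so x ≤ y and verify: 56² + 71² = 3136 + 5041 = 8177 = n. ✓

n = 8177 = 56² + 71² (one valid representation with x ≤ y).


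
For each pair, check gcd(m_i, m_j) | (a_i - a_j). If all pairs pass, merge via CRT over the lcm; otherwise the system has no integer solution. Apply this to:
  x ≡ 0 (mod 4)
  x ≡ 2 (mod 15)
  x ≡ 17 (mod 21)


Moduli 4, 15, 21 are not pairwise coprime, so CRT works modulo lcm(m_i) when all pairwise compatibility conditions hold.
Pairwise compatibility: gcd(m_i, m_j) must divide a_i - a_j for every pair.
Merge one congruence at a time:
  Start: x ≡ 0 (mod 4).
  Combine with x ≡ 2 (mod 15): gcd(4, 15) = 1; 2 - 0 = 2, which IS divisible by 1, so compatible.
    Write x = 0 + 4·t and substitute into x ≡ 2 (mod 15): 4·t ≡ 2 − 0 = 2 (mod 15).
    The inverse of 4 mod 15 is 4 (since 4·4 = 16 = 1·15 + 1), so t ≡ 4·2 = 8 ≡ 8 (mod 15).
    Then x = 0 + 4·8 = 32, valid modulo lcm(4, 15) = 60: x ≡ 32 (mod 60).
  Combine with x ≡ 17 (mod 21): gcd(60, 21) = 3; 17 - 32 = -15, which IS divisible by 3, so compatible.
    Write x = 32 + 60·t and substitute into x ≡ 17 (mod 21): 60·t ≡ 17 − 32 = -15 (mod 21).
    Divide the congruence (and modulus) by g = 3: 20·t ≡ -5 (mod 7).
    Reduce coefficients mod 7: 6·t ≡ 2 (mod 7).
    The inverse of 6 mod 7 is 6 (since 6·6 = 36 = 5·7 + 1), so t ≡ 6·2 = 12 ≡ 5 (mod 7).
    Then x = 32 + 60·5 = 332, valid modulo lcm(60, 21) = 420: x ≡ 332 (mod 420).
Verify: 332 mod 4 = 0, 332 mod 15 = 2, 332 mod 21 = 17.

x ≡ 332 (mod 420).


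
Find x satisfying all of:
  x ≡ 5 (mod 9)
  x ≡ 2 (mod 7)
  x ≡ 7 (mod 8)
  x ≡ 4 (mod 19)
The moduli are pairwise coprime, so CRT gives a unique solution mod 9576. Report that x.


Product of moduli M = 9 · 7 · 8 · 19 = 9576.
Merge one congruence at a time:
  Start: x ≡ 5 (mod 9).
  Combine with x ≡ 2 (mod 7); new modulus lcm = 63.
    Write x = 5 + 9·t and substitute into x ≡ 2 (mod 7): 9·t ≡ 2 − 5 = -3 (mod 7).
    Reduce coefficients mod 7: 2·t ≡ 4 (mod 7).
    The inverse of 2 mod 7 is 4 (since 2·4 = 8 = 1·7 + 1), so t ≡ 4·4 = 16 ≡ 2 (mod 7).
    Then x = 5 + 9·2 = 23, valid modulo lcm(9, 7) = 63: x ≡ 23 (mod 63).
  Combine with x ≡ 7 (mod 8); new modulus lcm = 504.
    Write x = 23 + 63·t and substitute into x ≡ 7 (mod 8): 63·t ≡ 7 − 23 = -16 (mod 8).
    Reduce coefficients mod 8: 7·t ≡ 0 (mod 8).
    The inverse of 7 mod 8 is 7 (since 7·7 = 49 = 6·8 + 1), so t ≡ 7·0 = 0 ≡ 0 (mod 8).
    Then x = 23 + 63·0 = 23, valid modulo lcm(63, 8) = 504: x ≡ 23 (mod 504).
  Combine with x ≡ 4 (mod 19); new modulus lcm = 9576.
    Write x = 23 + 504·t and substitute into x ≡ 4 (mod 19): 504·t ≡ 4 − 23 = -19 (mod 19).
    Reduce coefficients mod 19: 10·t ≡ 0 (mod 19).
    The inverse of 10 mod 19 is 2 (since 10·2 = 20 = 1·19 + 1), so t ≡ 2·0 = 0 ≡ 0 (mod 19).
    Then x = 23 + 504·0 = 23, valid modulo lcm(504, 19) = 9576: x ≡ 23 (mod 9576).
Verify against each original: 23 mod 9 = 5, 23 mod 7 = 2, 23 mod 8 = 7, 23 mod 19 = 4.

x ≡ 23 (mod 9576).


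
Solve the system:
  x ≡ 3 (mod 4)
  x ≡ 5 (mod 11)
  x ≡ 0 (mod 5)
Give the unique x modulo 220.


Moduli 4, 11, 5 are pairwise coprime; by CRT there is a unique solution modulo M = 4 · 11 · 5 = 220.
Solve pairwise, accumulating the modulus:
  Start with x ≡ 3 (mod 4).
  Combine with x ≡ 5 (mod 11): since gcd(4, 11) = 1, we get a unique residue mod 44.
    Write x = 3 + 4·t and substitute into x ≡ 5 (mod 11): 4·t ≡ 5 − 3 = 2 (mod 11).
    The inverse of 4 mod 11 is 3 (since 4·3 = 12 = 1·11 + 1), so t ≡ 3·2 = 6 ≡ 6 (mod 11).
    Then x = 3 + 4·6 = 27, valid modulo lcm(4, 11) = 44: x ≡ 27 (mod 44).
  Combine with x ≡ 0 (mod 5): since gcd(44, 5) = 1, we get a unique residue mod 220.
    Write x = 27 + 44·t and substitute into x ≡ 0 (mod 5): 44·t ≡ 0 − 27 = -27 (mod 5).
    Reduce coefficients mod 5: 4·t ≡ 3 (mod 5).
    The inverse of 4 mod 5 is 4 (since 4·4 = 16 = 3·5 + 1), so t ≡ 4·3 = 12 ≡ 2 (mod 5).
    Then x = 27 + 44·2 = 115, valid modulo lcm(44, 5) = 220: x ≡ 115 (mod 220).
Verify: 115 mod 4 = 3 ✓, 115 mod 11 = 5 ✓, 115 mod 5 = 0 ✓.

x ≡ 115 (mod 220).


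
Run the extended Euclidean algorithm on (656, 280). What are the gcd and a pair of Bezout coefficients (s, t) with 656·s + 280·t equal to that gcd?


Euclidean algorithm on (656, 280) — divide until remainder is 0:
  656 = 2 · 280 + 96
  280 = 2 · 96 + 88
  96 = 1 · 88 + 8
  88 = 11 · 8 + 0
gcd(656, 280) = 8.
Track Bezout coefficients alongside the remainders: start with r₀ = 656 = a·1 + b·0 (s = 1, t = 0) and r₁ = 280 = a·0 + b·1 (s = 0, t = 1); each new remainder r_{k+1} = r_{k-1} − q_k·r_k inherits s_{k+1} = s_{k-1} − q_k·s_k, t_{k+1} = t_{k-1} − q_k·t_k, so r_k = a·s_k + b·t_k at every step:
  q = 2: r = 96, s = 1 − 2·0 = 1, t = 0 − 2·1 = -2  (check: 656·1 + 280·(-2) = 96)
  q = 2: r = 88, s = 0 − 2·1 = -2, t = 1 − 2·(-2) = 5  (check: 656·(-2) + 280·5 = 88)
  q = 1: r = 8, s = 1 − 1·(-2) = 3, t = -2 − 1·5 = -7  (check: 656·3 + 280·(-7) = 8)
The row with r = 8 (the gcd) gives the Bezout coefficients s = 3, t = -7.
Result: 656 · (3) + 280 · (-7) = 8.

gcd(656, 280) = 8; s = 3, t = -7 (check: 656·3 + 280·(-7) = 8).


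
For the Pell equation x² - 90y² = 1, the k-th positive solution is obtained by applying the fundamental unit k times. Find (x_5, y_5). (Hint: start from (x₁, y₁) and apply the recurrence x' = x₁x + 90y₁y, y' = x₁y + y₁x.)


Step 1: Find the fundamental solution (x₁, y₁) of x² - 90y² = 1.
  Expand √90 as a continued fraction. a₀ = ⌊√90⌋ = 9; iterate m_{k+1} = d_k·a_k − m_k, d_{k+1} = (90 − m_{k+1}²)/d_k, a_{k+1} = ⌊(a₀ + m_{k+1})/d_{k+1}⌋ (starting m₀ = 0, d₀ = 1), with convergents p_k = a_k·p_{k-1} + p_{k-2}, q_k = a_k·q_{k-1} + q_{k-2} (p₋₁ = 1, q₋₁ = 0):
  k = 0: a₀ = 9; p₀/q₀ = 9/1; p₀² − 90·q₀² = 81 − 90 = -9.
  k = 1: m = 9, d = 9, a = ⌊(9 + 9)/9⌋ = 2; p/q = (2·9 + 1)/(2·1 + 0) = 19/2; p² − 90·q² = 361 − 360 = 1.
  The first convergent with p² − 90·q² = 1 gives the fundamental solution (x₁, y₁) = (19, 2).
Step 2: Apply the recurrence (x_{n+1}, y_{n+1}) = (x₁x_n + 90y₁y_n, x₁y_n + y₁x_n) repeatedly.
  From (x_1, y_1) = (19, 2): x_2 = 19·19 + 90·2·2 = 721; y_2 = 19·2 + 2·19 = 76.
  From (x_2, y_2) = (721, 76): x_3 = 19·721 + 90·2·76 = 27379; y_3 = 19·76 + 2·721 = 2886.
  From (x_3, y_3) = (27379, 2886): x_4 = 19·27379 + 90·2·2886 = 1039681; y_4 = 19·2886 + 2·27379 = 109592.
  From (x_4, y_4) = (1039681, 109592): x_5 = 19·1039681 + 90·2·109592 = 39480499; y_5 = 19·109592 + 2·1039681 = 4161610.
Step 3: Verify x_5² - 90·y_5² = 1558709801289001 - 1558709801289000 = 1 (should be 1). ✓

(x_1, y_1) = (19, 2); (x_5, y_5) = (39480499, 4161610).


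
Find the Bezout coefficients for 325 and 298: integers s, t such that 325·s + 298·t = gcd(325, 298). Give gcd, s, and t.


Euclidean algorithm on (325, 298) — divide until remainder is 0:
  325 = 1 · 298 + 27
  298 = 11 · 27 + 1
  27 = 27 · 1 + 0
gcd(325, 298) = 1.
Track Bezout coefficients alongside the remainders: start with r₀ = 325 = a·1 + b·0 (s = 1, t = 0) and r₁ = 298 = a·0 + b·1 (s = 0, t = 1); each new remainder r_{k+1} = r_{k-1} − q_k·r_k inherits s_{k+1} = s_{k-1} − q_k·s_k, t_{k+1} = t_{k-1} − q_k·t_k, so r_k = a·s_k + b·t_k at every step:
  q = 1: r = 27, s = 1 − 1·0 = 1, t = 0 − 1·1 = -1  (check: 325·1 + 298·(-1) = 27)
  q = 11: r = 1, s = 0 − 11·1 = -11, t = 1 − 11·(-1) = 12  (check: 325·(-11) + 298·12 = 1)
The row with r = 1 (the gcd) gives the Bezout coefficients s = -11, t = 12.
Result: 325 · (-11) + 298 · (12) = 1.

gcd(325, 298) = 1; s = -11, t = 12 (check: 325·(-11) + 298·12 = 1).


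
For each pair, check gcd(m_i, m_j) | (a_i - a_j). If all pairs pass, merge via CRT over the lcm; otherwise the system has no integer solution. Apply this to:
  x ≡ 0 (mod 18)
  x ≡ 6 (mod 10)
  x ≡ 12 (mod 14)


Moduli 18, 10, 14 are not pairwise coprime, so CRT works modulo lcm(m_i) when all pairwise compatibility conditions hold.
Pairwise compatibility: gcd(m_i, m_j) must divide a_i - a_j for every pair.
Merge one congruence at a time:
  Start: x ≡ 0 (mod 18).
  Combine with x ≡ 6 (mod 10): gcd(18, 10) = 2; 6 - 0 = 6, which IS divisible by 2, so compatible.
    Write x = 0 + 18·t and substitute into x ≡ 6 (mod 10): 18·t ≡ 6 − 0 = 6 (mod 10).
    Divide the congruence (and modulus) by g = 2: 9·t ≡ 3 (mod 5).
    Reduce coefficients mod 5: 4·t ≡ 3 (mod 5).
    The inverse of 4 mod 5 is 4 (since 4·4 = 16 = 3·5 + 1), so t ≡ 4·3 = 12 ≡ 2 (mod 5).
    Then x = 0 + 18·2 = 36, valid modulo lcm(18, 10) = 90: x ≡ 36 (mod 90).
  Combine with x ≡ 12 (mod 14): gcd(90, 14) = 2; 12 - 36 = -24, which IS divisible by 2, so compatible.
    Write x = 36 + 90·t and substitute into x ≡ 12 (mod 14): 90·t ≡ 12 − 36 = -24 (mod 14).
    Divide the congruence (and modulus) by g = 2: 45·t ≡ -12 (mod 7).
    Reduce coefficients mod 7: 3·t ≡ 2 (mod 7).
    The inverse of 3 mod 7 is 5 (since 3·5 = 15 = 2·7 + 1), so t ≡ 5·2 = 10 ≡ 3 (mod 7).
    Then x = 36 + 90·3 = 306, valid modulo lcm(90, 14) = 630: x ≡ 306 (mod 630).
Verify: 306 mod 18 = 0, 306 mod 10 = 6, 306 mod 14 = 12.

x ≡ 306 (mod 630).


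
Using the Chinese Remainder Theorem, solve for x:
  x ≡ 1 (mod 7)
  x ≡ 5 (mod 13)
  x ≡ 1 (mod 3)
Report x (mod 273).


Moduli 7, 13, 3 are pairwise coprime; by CRT there is a unique solution modulo M = 7 · 13 · 3 = 273.
Solve pairwise, accumulating the modulus:
  Start with x ≡ 1 (mod 7).
  Combine with x ≡ 5 (mod 13): since gcd(7, 13) = 1, we get a unique residue mod 91.
    Write x = 1 + 7·t and substitute into x ≡ 5 (mod 13): 7·t ≡ 5 − 1 = 4 (mod 13).
    The inverse of 7 mod 13 is 2 (since 7·2 = 14 = 1·13 + 1), so t ≡ 2·4 = 8 ≡ 8 (mod 13).
    Then x = 1 + 7·8 = 57, valid modulo lcm(7, 13) = 91: x ≡ 57 (mod 91).
  Combine with x ≡ 1 (mod 3): since gcd(91, 3) = 1, we get a unique residue mod 273.
    Write x = 57 + 91·t and substitute into x ≡ 1 (mod 3): 91·t ≡ 1 − 57 = -56 (mod 3).
    Reduce coefficients mod 3: 1·t ≡ 1 (mod 3).
    So t ≡ 1 (mod 3).
    Then x = 57 + 91·1 = 148, valid modulo lcm(91, 3) = 273: x ≡ 148 (mod 273).
Verify: 148 mod 7 = 1 ✓, 148 mod 13 = 5 ✓, 148 mod 3 = 1 ✓.

x ≡ 148 (mod 273).
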